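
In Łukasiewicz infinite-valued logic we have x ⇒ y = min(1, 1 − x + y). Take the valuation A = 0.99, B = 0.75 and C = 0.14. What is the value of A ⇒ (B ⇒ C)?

0.40

B ⇒ C = min(1, 1 − 0.75 + 0.14) = min(1, 0.39) = 0.39
A ⇒ (B ⇒ C) = min(1, 1 − 0.99 + 0.39) = min(1, 0.40) = 0.40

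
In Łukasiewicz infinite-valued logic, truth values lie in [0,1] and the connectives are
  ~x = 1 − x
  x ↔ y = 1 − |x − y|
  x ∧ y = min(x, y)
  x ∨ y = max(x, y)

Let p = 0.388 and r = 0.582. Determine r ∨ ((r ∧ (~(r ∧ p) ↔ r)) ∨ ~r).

0.582

r ∧ p = min(0.582, 0.388) = 0.388
~(r ∧ p) = 1 − 0.388 = 0.612
~(r ∧ p) ↔ r = 1 − |0.612 − 0.582| = 1 − 0.030 = 0.970
r ∧ (~(r ∧ p) ↔ r) = min(0.582, 0.970) = 0.582
~r = 1 − 0.582 = 0.418
(r ∧ (~(r ∧ p) ↔ r)) ∨ ~r = max(0.582, 0.418) = 0.582
r ∨ ((r ∧ (~(r ∧ p) ↔ r)) ∨ ~r) = max(0.582, 0.582) = 0.582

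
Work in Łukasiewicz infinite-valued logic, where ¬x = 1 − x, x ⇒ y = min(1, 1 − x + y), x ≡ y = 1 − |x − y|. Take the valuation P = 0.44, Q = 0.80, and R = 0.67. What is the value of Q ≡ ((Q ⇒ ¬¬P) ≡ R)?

¬P = 1 − 0.44 = 0.56
¬¬P = 1 − 0.56 = 0.44
Q ⇒ ¬¬P = min(1, 1 − 0.80 + 0.44) = min(1, 0.64) = 0.64
(Q ⇒ ¬¬P) ≡ R = 1 − |0.64 − 0.67| = 1 − 0.03 = 0.97
Q ≡ ((Q ⇒ ¬¬P) ≡ R) = 1 − |0.80 − 0.97| = 1 − 0.17 = 0.83

0.83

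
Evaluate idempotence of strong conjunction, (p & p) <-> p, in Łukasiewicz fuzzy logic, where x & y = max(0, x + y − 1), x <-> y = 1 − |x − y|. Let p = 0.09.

p & p = max(0, 0.09 + 0.09 − 1) = max(0, -0.82) = 0.00
(p & p) <-> p = 1 − |0.00 − 0.09| = 1 − 0.09 = 0.91
(The value 0.91 < 1 shows this instance is not satisfied; fails in Ł∞ since a ⊗ a = max(0, 2a−1) ≠ a in general.)

0.91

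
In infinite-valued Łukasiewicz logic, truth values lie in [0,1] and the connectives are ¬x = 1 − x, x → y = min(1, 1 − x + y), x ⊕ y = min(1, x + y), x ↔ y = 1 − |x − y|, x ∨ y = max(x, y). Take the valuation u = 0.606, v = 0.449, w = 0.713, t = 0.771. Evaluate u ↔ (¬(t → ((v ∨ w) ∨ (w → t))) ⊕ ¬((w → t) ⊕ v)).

0.394

v ∨ w = max(0.449, 0.713) = 0.713
w → t = min(1, 1 − 0.713 + 0.771) = min(1, 1.058) = 1.000
(v ∨ w) ∨ (w → t) = max(0.713, 1.000) = 1.000
t → ((v ∨ w) ∨ (w → t)) = min(1, 1 − 0.771 + 1.000) = min(1, 1.229) = 1.000
¬(t → ((v ∨ w) ∨ (w → t))) = 1 − 1.000 = 0.000
(w → t) ⊕ v = min(1, 1.000 + 0.449) = min(1, 1.449) = 1.000
¬((w → t) ⊕ v) = 1 − 1.000 = 0.000
¬(t → ((v ∨ w) ∨ (w → t))) ⊕ ¬((w → t) ⊕ v) = min(1, 0.000 + 0.000) = min(1, 0.000) = 0.000
u ↔ (¬(t → ((v ∨ w) ∨ (w → t))) ⊕ ¬((w → t) ⊕ v)) = 1 − |0.606 − 0.000| = 1 − 0.606 = 0.394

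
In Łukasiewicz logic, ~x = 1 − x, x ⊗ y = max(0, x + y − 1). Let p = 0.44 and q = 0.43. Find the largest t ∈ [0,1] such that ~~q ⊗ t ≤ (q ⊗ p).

0.57

~q = 1 − 0.43 = 0.57
~~q = 1 − 0.57 = 0.43
So the left factor is ~~q = 0.43.
q ⊗ p = max(0, 0.43 + 0.44 − 1) = max(0, -0.13) = 0.00
So the right-hand bound is q ⊗ p = 0.00.
The residuum of the Łukasiewicz t-norm gives the supremum: min(1, 1 − 0.43 + 0.00).
1 − 0.43 + 0.00 = 0.57, so t = min(1, 0.57) = 0.57.
Check: 0.43 ⊗ 0.57 = max(0, 0.00) = 0.00 ≤ 0.00.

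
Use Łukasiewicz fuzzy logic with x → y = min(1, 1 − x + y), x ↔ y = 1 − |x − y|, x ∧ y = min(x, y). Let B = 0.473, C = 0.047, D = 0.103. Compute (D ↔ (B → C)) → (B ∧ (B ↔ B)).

B → C = min(1, 1 − 0.473 + 0.047) = min(1, 0.574) = 0.574
D ↔ (B → C) = 1 − |0.103 − 0.574| = 1 − 0.471 = 0.529
B ↔ B = 1 − |0.473 − 0.473| = 1 − 0.000 = 1.000
B ∧ (B ↔ B) = min(0.473, 1.000) = 0.473
(D ↔ (B → C)) → (B ∧ (B ↔ B)) = min(1, 1 − 0.529 + 0.473) = min(1, 0.944) = 0.944

0.944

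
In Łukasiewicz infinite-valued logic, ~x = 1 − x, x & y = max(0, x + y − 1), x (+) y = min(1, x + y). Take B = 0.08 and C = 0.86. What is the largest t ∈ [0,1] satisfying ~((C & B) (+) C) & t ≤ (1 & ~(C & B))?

C & B = max(0, 0.86 + 0.08 − 1) = max(0, -0.06) = 0.00
(C & B) (+) C = min(1, 0.00 + 0.86) = min(1, 0.86) = 0.86
~((C & B) (+) C) = 1 − 0.86 = 0.14
So the left factor is ~((C & B) (+) C) = 0.14.
~(C & B) = 1 − 0.00 = 1.00
1 & ~(C & B) = max(0, 1.00 + 1.00 − 1) = max(0, 1.00) = 1.00
So the right-hand bound is 1 & ~(C & B) = 1.00.
The residuum of the Łukasiewicz t-norm gives the supremum: min(1, 1 − 0.14 + 1.00).
1 − 0.14 + 1.00 = 1.86, so t = min(1, 1.86) = 1.00.
Check: 0.14 & 1.00 = max(0, 0.14) = 0.14 ≤ 1.00.

1.00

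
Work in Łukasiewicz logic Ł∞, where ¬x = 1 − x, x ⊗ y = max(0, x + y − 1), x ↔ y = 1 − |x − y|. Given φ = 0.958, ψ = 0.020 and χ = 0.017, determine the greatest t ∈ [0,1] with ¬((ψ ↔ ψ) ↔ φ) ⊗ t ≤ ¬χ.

1.000

ψ ↔ ψ = 1 − |0.020 − 0.020| = 1 − 0.000 = 1.000
(ψ ↔ ψ) ↔ φ = 1 − |1.000 − 0.958| = 1 − 0.042 = 0.958
¬((ψ ↔ ψ) ↔ φ) = 1 − 0.958 = 0.042
So the left factor is ¬((ψ ↔ ψ) ↔ φ) = 0.042.
¬χ = 1 − 0.017 = 0.983
So the right-hand bound is ¬χ = 0.983.
The residuum of the Łukasiewicz t-norm gives the supremum: min(1, 1 − 0.042 + 0.983).
1 − 0.042 + 0.983 = 1.941, so t = min(1, 1.941) = 1.000.
Check: 0.042 ⊗ 1.000 = max(0, 0.042) = 0.042 ≤ 0.983.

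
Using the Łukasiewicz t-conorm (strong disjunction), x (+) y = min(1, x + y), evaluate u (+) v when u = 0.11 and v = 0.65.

0.76

u (+) v = min(1, 0.11 + 0.65) = min(1, 0.76) = 0.76
For comparison, the Gödel t-conorm max(x, y) would give 0.65.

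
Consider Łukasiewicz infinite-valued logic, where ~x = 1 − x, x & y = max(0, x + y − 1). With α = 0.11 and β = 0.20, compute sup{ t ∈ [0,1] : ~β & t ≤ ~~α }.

~β = 1 − 0.20 = 0.80
So the left factor is ~β = 0.80.
~α = 1 − 0.11 = 0.89
~~α = 1 − 0.89 = 0.11
So the right-hand bound is ~~α = 0.11.
The residuum of the Łukasiewicz t-norm gives the supremum: min(1, 1 − 0.80 + 0.11).
1 − 0.80 + 0.11 = 0.31, so t = min(1, 0.31) = 0.31.
Check: 0.80 & 0.31 = max(0, 0.11) = 0.11 ≤ 0.11.

0.31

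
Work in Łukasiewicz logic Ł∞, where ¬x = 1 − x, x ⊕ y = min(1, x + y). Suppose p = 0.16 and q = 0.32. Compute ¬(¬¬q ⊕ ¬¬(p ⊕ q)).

¬q = 1 − 0.32 = 0.68
¬¬q = 1 − 0.68 = 0.32
p ⊕ q = min(1, 0.16 + 0.32) = min(1, 0.48) = 0.48
¬(p ⊕ q) = 1 − 0.48 = 0.52
¬¬(p ⊕ q) = 1 − 0.52 = 0.48
¬¬q ⊕ ¬¬(p ⊕ q) = min(1, 0.32 + 0.48) = min(1, 0.80) = 0.80
¬(¬¬q ⊕ ¬¬(p ⊕ q)) = 1 − 0.80 = 0.20

0.20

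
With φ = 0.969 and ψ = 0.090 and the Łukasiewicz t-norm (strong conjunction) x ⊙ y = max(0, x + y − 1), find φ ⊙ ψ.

φ ⊙ ψ = max(0, 0.969 + 0.090 − 1) = max(0, 0.059) = 0.059
For comparison, the Gödel (minimum) t-norm min(x, y) would give 0.090.

0.059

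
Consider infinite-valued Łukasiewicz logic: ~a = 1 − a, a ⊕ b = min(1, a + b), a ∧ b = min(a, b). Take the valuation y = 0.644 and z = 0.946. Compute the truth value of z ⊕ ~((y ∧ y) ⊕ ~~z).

0.946

y ∧ y = min(0.644, 0.644) = 0.644
~z = 1 − 0.946 = 0.054
~~z = 1 − 0.054 = 0.946
(y ∧ y) ⊕ ~~z = min(1, 0.644 + 0.946) = min(1, 1.590) = 1.000
~((y ∧ y) ⊕ ~~z) = 1 − 1.000 = 0.000
z ⊕ ~((y ∧ y) ⊕ ~~z) = min(1, 0.946 + 0.000) = min(1, 0.946) = 0.946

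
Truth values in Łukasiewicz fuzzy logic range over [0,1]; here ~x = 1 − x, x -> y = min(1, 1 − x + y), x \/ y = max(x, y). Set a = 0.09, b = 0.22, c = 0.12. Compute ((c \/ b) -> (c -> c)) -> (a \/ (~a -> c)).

c \/ b = max(0.12, 0.22) = 0.22
c -> c = min(1, 1 − 0.12 + 0.12) = min(1, 1.00) = 1.00
(c \/ b) -> (c -> c) = min(1, 1 − 0.22 + 1.00) = min(1, 1.78) = 1.00
~a = 1 − 0.09 = 0.91
~a -> c = min(1, 1 − 0.91 + 0.12) = min(1, 0.21) = 0.21
a \/ (~a -> c) = max(0.09, 0.21) = 0.21
((c \/ b) -> (c -> c)) -> (a \/ (~a -> c)) = min(1, 1 − 1.00 + 0.21) = min(1, 0.21) = 0.21

0.21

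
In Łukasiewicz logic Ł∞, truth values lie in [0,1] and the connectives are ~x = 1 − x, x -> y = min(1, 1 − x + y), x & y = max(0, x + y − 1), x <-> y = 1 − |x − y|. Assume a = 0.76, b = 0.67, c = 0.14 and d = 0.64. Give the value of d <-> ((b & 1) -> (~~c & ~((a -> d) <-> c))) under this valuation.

0.69

b & 1 = max(0, 0.67 + 1.00 − 1) = max(0, 0.67) = 0.67
~c = 1 − 0.14 = 0.86
~~c = 1 − 0.86 = 0.14
a -> d = min(1, 1 − 0.76 + 0.64) = min(1, 0.88) = 0.88
(a -> d) <-> c = 1 − |0.88 − 0.14| = 1 − 0.74 = 0.26
~((a -> d) <-> c) = 1 − 0.26 = 0.74
~~c & ~((a -> d) <-> c) = max(0, 0.14 + 0.74 − 1) = max(0, -0.12) = 0.00
(b & 1) -> (~~c & ~((a -> d) <-> c)) = min(1, 1 − 0.67 + 0.00) = min(1, 0.33) = 0.33
d <-> ((b & 1) -> (~~c & ~((a -> d) <-> c))) = 1 − |0.64 − 0.33| = 1 − 0.31 = 0.69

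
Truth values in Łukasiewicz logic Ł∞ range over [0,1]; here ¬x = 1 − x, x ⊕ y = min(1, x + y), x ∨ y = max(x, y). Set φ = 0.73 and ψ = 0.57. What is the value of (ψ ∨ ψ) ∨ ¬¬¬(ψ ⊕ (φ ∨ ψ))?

ψ ∨ ψ = max(0.57, 0.57) = 0.57
φ ∨ ψ = max(0.73, 0.57) = 0.73
ψ ⊕ (φ ∨ ψ) = min(1, 0.57 + 0.73) = min(1, 1.30) = 1.00
¬(ψ ⊕ (φ ∨ ψ)) = 1 − 1.00 = 0.00
¬¬(ψ ⊕ (φ ∨ ψ)) = 1 − 0.00 = 1.00
¬¬¬(ψ ⊕ (φ ∨ ψ)) = 1 − 1.00 = 0.00
(ψ ∨ ψ) ∨ ¬¬¬(ψ ⊕ (φ ∨ ψ)) = max(0.57, 0.00) = 0.57

0.57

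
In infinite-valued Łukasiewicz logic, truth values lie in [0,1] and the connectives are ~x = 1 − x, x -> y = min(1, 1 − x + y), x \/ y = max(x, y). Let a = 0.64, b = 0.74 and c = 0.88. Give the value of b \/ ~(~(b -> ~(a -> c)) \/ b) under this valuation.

0.74

a -> c = min(1, 1 − 0.64 + 0.88) = min(1, 1.24) = 1.00
~(a -> c) = 1 − 1.00 = 0.00
b -> ~(a -> c) = min(1, 1 − 0.74 + 0.00) = min(1, 0.26) = 0.26
~(b -> ~(a -> c)) = 1 − 0.26 = 0.74
~(b -> ~(a -> c)) \/ b = max(0.74, 0.74) = 0.74
~(~(b -> ~(a -> c)) \/ b) = 1 − 0.74 = 0.26
b \/ ~(~(b -> ~(a -> c)) \/ b) = max(0.74, 0.26) = 0.74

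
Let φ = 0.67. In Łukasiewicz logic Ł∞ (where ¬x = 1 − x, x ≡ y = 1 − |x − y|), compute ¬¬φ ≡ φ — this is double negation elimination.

¬φ = 1 − 0.67 = 0.33
¬¬φ = 1 − 0.33 = 0.67
¬¬φ ≡ φ = 1 − |0.67 − 0.67| = 1 − 0.00 = 1.00
(As expected: always 1 in Ł∞ since negation is involutive.)

1.00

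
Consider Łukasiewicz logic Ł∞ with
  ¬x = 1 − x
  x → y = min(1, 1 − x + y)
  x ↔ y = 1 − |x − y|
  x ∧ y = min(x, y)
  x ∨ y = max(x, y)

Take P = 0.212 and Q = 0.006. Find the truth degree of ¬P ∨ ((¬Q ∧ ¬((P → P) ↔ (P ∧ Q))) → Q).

0.788

¬P = 1 − 0.212 = 0.788
¬Q = 1 − 0.006 = 0.994
P → P = min(1, 1 − 0.212 + 0.212) = min(1, 1.000) = 1.000
P ∧ Q = min(0.212, 0.006) = 0.006
(P → P) ↔ (P ∧ Q) = 1 − |1.000 − 0.006| = 1 − 0.994 = 0.006
¬((P → P) ↔ (P ∧ Q)) = 1 − 0.006 = 0.994
¬Q ∧ ¬((P → P) ↔ (P ∧ Q)) = min(0.994, 0.994) = 0.994
(¬Q ∧ ¬((P → P) ↔ (P ∧ Q))) → Q = min(1, 1 − 0.994 + 0.006) = min(1, 0.012) = 0.012
¬P ∨ ((¬Q ∧ ¬((P → P) ↔ (P ∧ Q))) → Q) = max(0.788, 0.012) = 0.788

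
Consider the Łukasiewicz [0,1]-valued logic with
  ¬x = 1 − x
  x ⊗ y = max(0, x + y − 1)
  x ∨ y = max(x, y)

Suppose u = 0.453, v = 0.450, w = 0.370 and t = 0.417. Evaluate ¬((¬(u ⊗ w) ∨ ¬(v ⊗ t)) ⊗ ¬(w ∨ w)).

0.370

u ⊗ w = max(0, 0.453 + 0.370 − 1) = max(0, -0.177) = 0.000
¬(u ⊗ w) = 1 − 0.000 = 1.000
v ⊗ t = max(0, 0.450 + 0.417 − 1) = max(0, -0.133) = 0.000
¬(v ⊗ t) = 1 − 0.000 = 1.000
¬(u ⊗ w) ∨ ¬(v ⊗ t) = max(1.000, 1.000) = 1.000
w ∨ w = max(0.370, 0.370) = 0.370
¬(w ∨ w) = 1 − 0.370 = 0.630
(¬(u ⊗ w) ∨ ¬(v ⊗ t)) ⊗ ¬(w ∨ w) = max(0, 1.000 + 0.630 − 1) = max(0, 0.630) = 0.630
¬((¬(u ⊗ w) ∨ ¬(v ⊗ t)) ⊗ ¬(w ∨ w)) = 1 − 0.630 = 0.370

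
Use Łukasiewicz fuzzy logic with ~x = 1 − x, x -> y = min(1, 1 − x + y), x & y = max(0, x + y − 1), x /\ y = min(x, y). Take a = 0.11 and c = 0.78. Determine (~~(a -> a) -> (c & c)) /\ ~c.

a -> a = min(1, 1 − 0.11 + 0.11) = min(1, 1.00) = 1.00
~(a -> a) = 1 − 1.00 = 0.00
~~(a -> a) = 1 − 0.00 = 1.00
c & c = max(0, 0.78 + 0.78 − 1) = max(0, 0.56) = 0.56
~~(a -> a) -> (c & c) = min(1, 1 − 1.00 + 0.56) = min(1, 0.56) = 0.56
~c = 1 − 0.78 = 0.22
(~~(a -> a) -> (c & c)) /\ ~c = min(0.56, 0.22) = 0.22

0.22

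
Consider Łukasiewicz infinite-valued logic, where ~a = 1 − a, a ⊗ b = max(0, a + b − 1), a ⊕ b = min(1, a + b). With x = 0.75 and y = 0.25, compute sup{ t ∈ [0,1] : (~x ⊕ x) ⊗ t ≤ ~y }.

~x = 1 − 0.75 = 0.25
~x ⊕ x = min(1, 0.25 + 0.75) = min(1, 1.00) = 1.00
So the left factor is ~x ⊕ x = 1.00.
~y = 1 − 0.25 = 0.75
So the right-hand bound is ~y = 0.75.
The residuum of the Łukasiewicz t-norm gives the supremum: min(1, 1 − 1.00 + 0.75).
1 − 1.00 + 0.75 = 0.75, so t = min(1, 0.75) = 0.75.
Check: 1.00 ⊗ 0.75 = max(0, 0.75) = 0.75 ≤ 0.75.

0.75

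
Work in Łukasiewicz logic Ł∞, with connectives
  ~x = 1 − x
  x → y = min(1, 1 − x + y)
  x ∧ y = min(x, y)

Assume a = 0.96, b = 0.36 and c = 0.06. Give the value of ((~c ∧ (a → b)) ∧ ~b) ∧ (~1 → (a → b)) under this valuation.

~c = 1 − 0.06 = 0.94
a → b = min(1, 1 − 0.96 + 0.36) = min(1, 0.40) = 0.40
~c ∧ (a → b) = min(0.94, 0.40) = 0.40
~b = 1 − 0.36 = 0.64
(~c ∧ (a → b)) ∧ ~b = min(0.40, 0.64) = 0.40
~1 = 1 − 1.00 = 0.00
~1 → (a → b) = min(1, 1 − 0.00 + 0.40) = min(1, 1.40) = 1.00
((~c ∧ (a → b)) ∧ ~b) ∧ (~1 → (a → b)) = min(0.40, 1.00) = 0.40

0.40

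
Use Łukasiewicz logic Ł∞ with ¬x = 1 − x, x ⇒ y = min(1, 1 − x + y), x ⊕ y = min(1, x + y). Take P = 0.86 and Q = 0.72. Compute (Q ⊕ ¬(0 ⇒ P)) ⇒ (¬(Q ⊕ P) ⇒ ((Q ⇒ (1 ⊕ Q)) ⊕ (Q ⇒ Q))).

0 ⇒ P = min(1, 1 − 0.00 + 0.86) = min(1, 1.86) = 1.00
¬(0 ⇒ P) = 1 − 1.00 = 0.00
Q ⊕ ¬(0 ⇒ P) = min(1, 0.72 + 0.00) = min(1, 0.72) = 0.72
Q ⊕ P = min(1, 0.72 + 0.86) = min(1, 1.58) = 1.00
¬(Q ⊕ P) = 1 − 1.00 = 0.00
1 ⊕ Q = min(1, 1.00 + 0.72) = min(1, 1.72) = 1.00
Q ⇒ (1 ⊕ Q) = min(1, 1 − 0.72 + 1.00) = min(1, 1.28) = 1.00
Q ⇒ Q = min(1, 1 − 0.72 + 0.72) = min(1, 1.00) = 1.00
(Q ⇒ (1 ⊕ Q)) ⊕ (Q ⇒ Q) = min(1, 1.00 + 1.00) = min(1, 2.00) = 1.00
¬(Q ⊕ P) ⇒ ((Q ⇒ (1 ⊕ Q)) ⊕ (Q ⇒ Q)) = min(1, 1 − 0.00 + 1.00) = min(1, 2.00) = 1.00
(Q ⊕ ¬(0 ⇒ P)) ⇒ (¬(Q ⊕ P) ⇒ ((Q ⇒ (1 ⊕ Q)) ⊕ (Q ⇒ Q))) = min(1, 1 − 0.72 + 1.00) = min(1, 1.28) = 1.00

1.00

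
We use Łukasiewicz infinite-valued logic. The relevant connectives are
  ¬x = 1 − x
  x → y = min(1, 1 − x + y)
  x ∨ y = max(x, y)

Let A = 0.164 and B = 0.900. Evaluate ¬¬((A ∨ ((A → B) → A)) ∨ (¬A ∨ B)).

0.900

A → B = min(1, 1 − 0.164 + 0.900) = min(1, 1.736) = 1.000
(A → B) → A = min(1, 1 − 1.000 + 0.164) = min(1, 0.164) = 0.164
A ∨ ((A → B) → A) = max(0.164, 0.164) = 0.164
¬A = 1 − 0.164 = 0.836
¬A ∨ B = max(0.836, 0.900) = 0.900
(A ∨ ((A → B) → A)) ∨ (¬A ∨ B) = max(0.164, 0.900) = 0.900
¬((A ∨ ((A → B) → A)) ∨ (¬A ∨ B)) = 1 − 0.900 = 0.100
¬¬((A ∨ ((A → B) → A)) ∨ (¬A ∨ B)) = 1 − 0.100 = 0.900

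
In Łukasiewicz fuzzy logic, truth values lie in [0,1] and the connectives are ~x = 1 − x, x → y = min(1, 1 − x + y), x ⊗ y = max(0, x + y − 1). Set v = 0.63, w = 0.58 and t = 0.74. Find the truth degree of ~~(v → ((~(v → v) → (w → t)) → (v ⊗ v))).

0.63

v → v = min(1, 1 − 0.63 + 0.63) = min(1, 1.00) = 1.00
~(v → v) = 1 − 1.00 = 0.00
w → t = min(1, 1 − 0.58 + 0.74) = min(1, 1.16) = 1.00
~(v → v) → (w → t) = min(1, 1 − 0.00 + 1.00) = min(1, 2.00) = 1.00
v ⊗ v = max(0, 0.63 + 0.63 − 1) = max(0, 0.26) = 0.26
(~(v → v) → (w → t)) → (v ⊗ v) = min(1, 1 − 1.00 + 0.26) = min(1, 0.26) = 0.26
v → ((~(v → v) → (w → t)) → (v ⊗ v)) = min(1, 1 − 0.63 + 0.26) = min(1, 0.63) = 0.63
~(v → ((~(v → v) → (w → t)) → (v ⊗ v))) = 1 − 0.63 = 0.37
~~(v → ((~(v → v) → (w → t)) → (v ⊗ v))) = 1 − 0.37 = 0.63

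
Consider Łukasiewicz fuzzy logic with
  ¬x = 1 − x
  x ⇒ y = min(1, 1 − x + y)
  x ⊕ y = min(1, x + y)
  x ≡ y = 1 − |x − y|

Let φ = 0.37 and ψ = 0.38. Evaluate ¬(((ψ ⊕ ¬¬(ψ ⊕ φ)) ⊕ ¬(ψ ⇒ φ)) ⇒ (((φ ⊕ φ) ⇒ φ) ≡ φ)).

ψ ⊕ φ = min(1, 0.38 + 0.37) = min(1, 0.75) = 0.75
¬(ψ ⊕ φ) = 1 − 0.75 = 0.25
¬¬(ψ ⊕ φ) = 1 − 0.25 = 0.75
ψ ⊕ ¬¬(ψ ⊕ φ) = min(1, 0.38 + 0.75) = min(1, 1.13) = 1.00
ψ ⇒ φ = min(1, 1 − 0.38 + 0.37) = min(1, 0.99) = 0.99
¬(ψ ⇒ φ) = 1 − 0.99 = 0.01
(ψ ⊕ ¬¬(ψ ⊕ φ)) ⊕ ¬(ψ ⇒ φ) = min(1, 1.00 + 0.01) = min(1, 1.01) = 1.00
φ ⊕ φ = min(1, 0.37 + 0.37) = min(1, 0.74) = 0.74
(φ ⊕ φ) ⇒ φ = min(1, 1 − 0.74 + 0.37) = min(1, 0.63) = 0.63
((φ ⊕ φ) ⇒ φ) ≡ φ = 1 − |0.63 − 0.37| = 1 − 0.26 = 0.74
((ψ ⊕ ¬¬(ψ ⊕ φ)) ⊕ ¬(ψ ⇒ φ)) ⇒ (((φ ⊕ φ) ⇒ φ) ≡ φ) = min(1, 1 − 1.00 + 0.74) = min(1, 0.74) = 0.74
¬(((ψ ⊕ ¬¬(ψ ⊕ φ)) ⊕ ¬(ψ ⇒ φ)) ⇒ (((φ ⊕ φ) ⇒ φ) ≡ φ)) = 1 − 0.74 = 0.26

0.26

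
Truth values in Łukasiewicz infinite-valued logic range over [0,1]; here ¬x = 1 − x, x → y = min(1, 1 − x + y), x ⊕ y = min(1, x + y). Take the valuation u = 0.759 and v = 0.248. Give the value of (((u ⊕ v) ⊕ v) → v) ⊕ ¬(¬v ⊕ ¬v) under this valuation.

u ⊕ v = min(1, 0.759 + 0.248) = min(1, 1.007) = 1.000
(u ⊕ v) ⊕ v = min(1, 1.000 + 0.248) = min(1, 1.248) = 1.000
((u ⊕ v) ⊕ v) → v = min(1, 1 − 1.000 + 0.248) = min(1, 0.248) = 0.248
¬v = 1 − 0.248 = 0.752
¬v ⊕ ¬v = min(1, 0.752 + 0.752) = min(1, 1.504) = 1.000
¬(¬v ⊕ ¬v) = 1 − 1.000 = 0.000
(((u ⊕ v) ⊕ v) → v) ⊕ ¬(¬v ⊕ ¬v) = min(1, 0.248 + 0.000) = min(1, 0.248) = 0.248

0.248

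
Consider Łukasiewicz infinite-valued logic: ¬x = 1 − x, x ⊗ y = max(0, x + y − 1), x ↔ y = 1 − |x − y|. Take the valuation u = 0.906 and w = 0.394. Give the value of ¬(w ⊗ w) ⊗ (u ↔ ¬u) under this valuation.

w ⊗ w = max(0, 0.394 + 0.394 − 1) = max(0, -0.212) = 0.000
¬(w ⊗ w) = 1 − 0.000 = 1.000
¬u = 1 − 0.906 = 0.094
u ↔ ¬u = 1 − |0.906 − 0.094| = 1 − 0.812 = 0.188
¬(w ⊗ w) ⊗ (u ↔ ¬u) = max(0, 1.000 + 0.188 − 1) = max(0, 0.188) = 0.188

0.188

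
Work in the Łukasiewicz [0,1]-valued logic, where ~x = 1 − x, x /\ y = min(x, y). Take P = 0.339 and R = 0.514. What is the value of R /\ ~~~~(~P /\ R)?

~P = 1 − 0.339 = 0.661
~P /\ R = min(0.661, 0.514) = 0.514
~(~P /\ R) = 1 − 0.514 = 0.486
~~(~P /\ R) = 1 − 0.486 = 0.514
~~~(~P /\ R) = 1 − 0.514 = 0.486
~~~~(~P /\ R) = 1 − 0.486 = 0.514
R /\ ~~~~(~P /\ R) = min(0.514, 0.514) = 0.514

0.514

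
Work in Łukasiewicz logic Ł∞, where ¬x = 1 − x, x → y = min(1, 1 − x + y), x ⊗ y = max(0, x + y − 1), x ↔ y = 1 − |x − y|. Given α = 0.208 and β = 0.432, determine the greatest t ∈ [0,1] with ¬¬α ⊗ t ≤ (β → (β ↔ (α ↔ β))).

1.000

¬α = 1 − 0.208 = 0.792
¬¬α = 1 − 0.792 = 0.208
So the left factor is ¬¬α = 0.208.
α ↔ β = 1 − |0.208 − 0.432| = 1 − 0.224 = 0.776
β ↔ (α ↔ β) = 1 − |0.432 − 0.776| = 1 − 0.344 = 0.656
β → (β ↔ (α ↔ β)) = min(1, 1 − 0.432 + 0.656) = min(1, 1.224) = 1.000
So the right-hand bound is β → (β ↔ (α ↔ β)) = 1.000.
The residuum of the Łukasiewicz t-norm gives the supremum: min(1, 1 − 0.208 + 1.000).
1 − 0.208 + 1.000 = 1.792, so t = min(1, 1.792) = 1.000.
Check: 0.208 ⊗ 1.000 = max(0, 0.208) = 0.208 ≤ 1.000.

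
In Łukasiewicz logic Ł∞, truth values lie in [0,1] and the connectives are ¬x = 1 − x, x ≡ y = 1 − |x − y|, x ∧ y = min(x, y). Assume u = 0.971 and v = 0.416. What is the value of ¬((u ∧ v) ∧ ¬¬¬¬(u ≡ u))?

u ∧ v = min(0.971, 0.416) = 0.416
u ≡ u = 1 − |0.971 − 0.971| = 1 − 0.000 = 1.000
¬(u ≡ u) = 1 − 1.000 = 0.000
¬¬(u ≡ u) = 1 − 0.000 = 1.000
¬¬¬(u ≡ u) = 1 − 1.000 = 0.000
¬¬¬¬(u ≡ u) = 1 − 0.000 = 1.000
(u ∧ v) ∧ ¬¬¬¬(u ≡ u) = min(0.416, 1.000) = 0.416
¬((u ∧ v) ∧ ¬¬¬¬(u ≡ u)) = 1 − 0.416 = 0.584

0.584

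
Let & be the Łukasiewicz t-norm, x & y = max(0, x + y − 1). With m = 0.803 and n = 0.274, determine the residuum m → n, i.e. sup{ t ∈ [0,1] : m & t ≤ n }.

0.471

The residuum of the Łukasiewicz t-norm gives the supremum: min(1, 1 − 0.803 + 0.274).
1 − 0.803 + 0.274 = 0.471, so t = min(1, 0.471) = 0.471.
Check: 0.803 & 0.471 = max(0, 0.274) = 0.274 ≤ 0.274.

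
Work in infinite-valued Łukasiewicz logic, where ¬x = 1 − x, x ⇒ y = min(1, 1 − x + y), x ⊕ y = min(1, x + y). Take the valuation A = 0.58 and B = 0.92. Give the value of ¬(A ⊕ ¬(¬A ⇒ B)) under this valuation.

¬A = 1 − 0.58 = 0.42
¬A ⇒ B = min(1, 1 − 0.42 + 0.92) = min(1, 1.50) = 1.00
¬(¬A ⇒ B) = 1 − 1.00 = 0.00
A ⊕ ¬(¬A ⇒ B) = min(1, 0.58 + 0.00) = min(1, 0.58) = 0.58
¬(A ⊕ ¬(¬A ⇒ B)) = 1 − 0.58 = 0.42

0.42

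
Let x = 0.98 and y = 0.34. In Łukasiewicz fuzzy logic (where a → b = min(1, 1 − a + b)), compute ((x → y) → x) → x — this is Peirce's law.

x → y = min(1, 1 − 0.98 + 0.34) = min(1, 0.36) = 0.36
(x → y) → x = min(1, 1 − 0.36 + 0.98) = min(1, 1.62) = 1.00
((x → y) → x) → x = min(1, 1 − 1.00 + 0.98) = min(1, 0.98) = 0.98
(The value 0.98 < 1 shows this instance is not satisfied; not a Ł∞-tautology in general.)

0.98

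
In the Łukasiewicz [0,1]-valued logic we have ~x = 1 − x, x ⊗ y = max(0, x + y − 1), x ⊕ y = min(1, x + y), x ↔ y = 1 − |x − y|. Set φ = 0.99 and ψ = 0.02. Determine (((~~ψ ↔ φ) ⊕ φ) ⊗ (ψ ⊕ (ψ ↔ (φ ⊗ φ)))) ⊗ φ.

0.05

~ψ = 1 − 0.02 = 0.98
~~ψ = 1 − 0.98 = 0.02
~~ψ ↔ φ = 1 − |0.02 − 0.99| = 1 − 0.97 = 0.03
(~~ψ ↔ φ) ⊕ φ = min(1, 0.03 + 0.99) = min(1, 1.02) = 1.00
φ ⊗ φ = max(0, 0.99 + 0.99 − 1) = max(0, 0.98) = 0.98
ψ ↔ (φ ⊗ φ) = 1 − |0.02 − 0.98| = 1 − 0.96 = 0.04
ψ ⊕ (ψ ↔ (φ ⊗ φ)) = min(1, 0.02 + 0.04) = min(1, 0.06) = 0.06
((~~ψ ↔ φ) ⊕ φ) ⊗ (ψ ⊕ (ψ ↔ (φ ⊗ φ))) = max(0, 1.00 + 0.06 − 1) = max(0, 0.06) = 0.06
(((~~ψ ↔ φ) ⊕ φ) ⊗ (ψ ⊕ (ψ ↔ (φ ⊗ φ)))) ⊗ φ = max(0, 0.06 + 0.99 − 1) = max(0, 0.05) = 0.05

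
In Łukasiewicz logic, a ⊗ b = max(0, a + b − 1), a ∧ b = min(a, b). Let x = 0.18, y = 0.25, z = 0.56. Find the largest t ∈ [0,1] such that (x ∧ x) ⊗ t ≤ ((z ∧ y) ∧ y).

1.00

x ∧ x = min(0.18, 0.18) = 0.18
So the left factor is x ∧ x = 0.18.
z ∧ y = min(0.56, 0.25) = 0.25
(z ∧ y) ∧ y = min(0.25, 0.25) = 0.25
So the right-hand bound is (z ∧ y) ∧ y = 0.25.
The residuum of the Łukasiewicz t-norm gives the supremum: min(1, 1 − 0.18 + 0.25).
1 − 0.18 + 0.25 = 1.07, so t = min(1, 1.07) = 1.00.
Check: 0.18 ⊗ 1.00 = max(0, 0.18) = 0.18 ≤ 0.25.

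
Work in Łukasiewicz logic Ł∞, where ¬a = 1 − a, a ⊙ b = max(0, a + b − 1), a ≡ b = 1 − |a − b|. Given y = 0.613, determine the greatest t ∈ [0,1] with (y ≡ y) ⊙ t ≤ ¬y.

y ≡ y = 1 − |0.613 − 0.613| = 1 − 0.000 = 1.000
So the left factor is y ≡ y = 1.000.
¬y = 1 − 0.613 = 0.387
So the right-hand bound is ¬y = 0.387.
The residuum of the Łukasiewicz t-norm gives the supremum: min(1, 1 − 1.000 + 0.387).
1 − 1.000 + 0.387 = 0.387, so t = min(1, 0.387) = 0.387.
Check: 1.000 ⊙ 0.387 = max(0, 0.387) = 0.387 ≤ 0.387.

0.387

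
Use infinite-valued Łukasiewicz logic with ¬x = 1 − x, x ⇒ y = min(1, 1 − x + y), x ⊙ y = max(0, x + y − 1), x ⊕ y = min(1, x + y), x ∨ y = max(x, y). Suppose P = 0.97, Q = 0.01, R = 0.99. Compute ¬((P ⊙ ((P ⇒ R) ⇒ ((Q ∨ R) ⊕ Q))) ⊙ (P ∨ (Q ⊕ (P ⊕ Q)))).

P ⇒ R = min(1, 1 − 0.97 + 0.99) = min(1, 1.02) = 1.00
Q ∨ R = max(0.01, 0.99) = 0.99
(Q ∨ R) ⊕ Q = min(1, 0.99 + 0.01) = min(1, 1.00) = 1.00
(P ⇒ R) ⇒ ((Q ∨ R) ⊕ Q) = min(1, 1 − 1.00 + 1.00) = min(1, 1.00) = 1.00
P ⊙ ((P ⇒ R) ⇒ ((Q ∨ R) ⊕ Q)) = max(0, 0.97 + 1.00 − 1) = max(0, 0.97) = 0.97
P ⊕ Q = min(1, 0.97 + 0.01) = min(1, 0.98) = 0.98
Q ⊕ (P ⊕ Q) = min(1, 0.01 + 0.98) = min(1, 0.99) = 0.99
P ∨ (Q ⊕ (P ⊕ Q)) = max(0.97, 0.99) = 0.99
(P ⊙ ((P ⇒ R) ⇒ ((Q ∨ R) ⊕ Q))) ⊙ (P ∨ (Q ⊕ (P ⊕ Q))) = max(0, 0.97 + 0.99 − 1) = max(0, 0.96) = 0.96
¬((P ⊙ ((P ⇒ R) ⇒ ((Q ∨ R) ⊕ Q))) ⊙ (P ∨ (Q ⊕ (P ⊕ Q)))) = 1 − 0.96 = 0.04

0.04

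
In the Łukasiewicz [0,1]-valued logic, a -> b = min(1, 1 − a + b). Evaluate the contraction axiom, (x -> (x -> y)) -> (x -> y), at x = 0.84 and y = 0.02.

0.84

x -> y = min(1, 1 − 0.84 + 0.02) = min(1, 0.18) = 0.18
x -> (x -> y) = min(1, 1 − 0.84 + 0.18) = min(1, 0.34) = 0.34
(x -> (x -> y)) -> (x -> y) = min(1, 1 − 0.34 + 0.18) = min(1, 0.84) = 0.84
(The value 0.84 < 1 shows this instance is not satisfied; fails in Ł∞ (the t-norm is not idempotent).)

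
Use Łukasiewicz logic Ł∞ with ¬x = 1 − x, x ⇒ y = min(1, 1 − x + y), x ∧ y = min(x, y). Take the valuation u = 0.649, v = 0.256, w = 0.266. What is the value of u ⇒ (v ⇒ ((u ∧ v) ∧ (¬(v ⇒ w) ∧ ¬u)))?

1.000

u ∧ v = min(0.649, 0.256) = 0.256
v ⇒ w = min(1, 1 − 0.256 + 0.266) = min(1, 1.010) = 1.000
¬(v ⇒ w) = 1 − 1.000 = 0.000
¬u = 1 − 0.649 = 0.351
¬(v ⇒ w) ∧ ¬u = min(0.000, 0.351) = 0.000
(u ∧ v) ∧ (¬(v ⇒ w) ∧ ¬u) = min(0.256, 0.000) = 0.000
v ⇒ ((u ∧ v) ∧ (¬(v ⇒ w) ∧ ¬u)) = min(1, 1 − 0.256 + 0.000) = min(1, 0.744) = 0.744
u ⇒ (v ⇒ ((u ∧ v) ∧ (¬(v ⇒ w) ∧ ¬u))) = min(1, 1 − 0.649 + 0.744) = min(1, 1.095) = 1.000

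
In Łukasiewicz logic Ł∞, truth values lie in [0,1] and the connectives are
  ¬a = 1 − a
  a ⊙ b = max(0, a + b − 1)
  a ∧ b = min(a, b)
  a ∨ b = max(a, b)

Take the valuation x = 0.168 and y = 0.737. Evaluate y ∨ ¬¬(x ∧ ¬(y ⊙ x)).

y ⊙ x = max(0, 0.737 + 0.168 − 1) = max(0, -0.095) = 0.000
¬(y ⊙ x) = 1 − 0.000 = 1.000
x ∧ ¬(y ⊙ x) = min(0.168, 1.000) = 0.168
¬(x ∧ ¬(y ⊙ x)) = 1 − 0.168 = 0.832
¬¬(x ∧ ¬(y ⊙ x)) = 1 − 0.832 = 0.168
y ∨ ¬¬(x ∧ ¬(y ⊙ x)) = max(0.737, 0.168) = 0.737

0.737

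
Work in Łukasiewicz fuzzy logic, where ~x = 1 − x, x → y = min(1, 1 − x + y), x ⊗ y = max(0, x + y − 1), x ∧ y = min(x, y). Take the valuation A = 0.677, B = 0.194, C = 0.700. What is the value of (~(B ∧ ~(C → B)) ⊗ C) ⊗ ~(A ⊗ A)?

C → B = min(1, 1 − 0.700 + 0.194) = min(1, 0.494) = 0.494
~(C → B) = 1 − 0.494 = 0.506
B ∧ ~(C → B) = min(0.194, 0.506) = 0.194
~(B ∧ ~(C → B)) = 1 − 0.194 = 0.806
~(B ∧ ~(C → B)) ⊗ C = max(0, 0.806 + 0.700 − 1) = max(0, 0.506) = 0.506
A ⊗ A = max(0, 0.677 + 0.677 − 1) = max(0, 0.354) = 0.354
~(A ⊗ A) = 1 − 0.354 = 0.646
(~(B ∧ ~(C → B)) ⊗ C) ⊗ ~(A ⊗ A) = max(0, 0.506 + 0.646 − 1) = max(0, 0.152) = 0.152

0.152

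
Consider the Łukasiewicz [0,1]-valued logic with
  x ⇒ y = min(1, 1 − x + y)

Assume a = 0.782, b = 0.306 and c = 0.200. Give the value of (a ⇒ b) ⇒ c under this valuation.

a ⇒ b = min(1, 1 − 0.782 + 0.306) = min(1, 0.524) = 0.524
(a ⇒ b) ⇒ c = min(1, 1 − 0.524 + 0.200) = min(1, 0.676) = 0.676

0.676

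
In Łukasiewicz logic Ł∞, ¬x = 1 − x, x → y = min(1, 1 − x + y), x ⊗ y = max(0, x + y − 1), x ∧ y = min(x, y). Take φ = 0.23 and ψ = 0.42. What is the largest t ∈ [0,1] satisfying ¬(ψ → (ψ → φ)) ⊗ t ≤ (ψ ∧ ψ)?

1.00

ψ → φ = min(1, 1 − 0.42 + 0.23) = min(1, 0.81) = 0.81
ψ → (ψ → φ) = min(1, 1 − 0.42 + 0.81) = min(1, 1.39) = 1.00
¬(ψ → (ψ → φ)) = 1 − 1.00 = 0.00
So the left factor is ¬(ψ → (ψ → φ)) = 0.00.
ψ ∧ ψ = min(0.42, 0.42) = 0.42
So the right-hand bound is ψ ∧ ψ = 0.42.
The residuum of the Łukasiewicz t-norm gives the supremum: min(1, 1 − 0.00 + 0.42).
1 − 0.00 + 0.42 = 1.42, so t = min(1, 1.42) = 1.00.
Check: 0.00 ⊗ 1.00 = max(0, 0.00) = 0.00 ≤ 0.42.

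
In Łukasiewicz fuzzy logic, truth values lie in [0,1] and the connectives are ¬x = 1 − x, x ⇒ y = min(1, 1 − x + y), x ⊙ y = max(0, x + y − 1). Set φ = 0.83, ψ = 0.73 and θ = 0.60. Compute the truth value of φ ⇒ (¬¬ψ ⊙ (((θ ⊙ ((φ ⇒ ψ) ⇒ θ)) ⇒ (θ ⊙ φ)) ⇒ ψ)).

¬ψ = 1 − 0.73 = 0.27
¬¬ψ = 1 − 0.27 = 0.73
φ ⇒ ψ = min(1, 1 − 0.83 + 0.73) = min(1, 0.90) = 0.90
(φ ⇒ ψ) ⇒ θ = min(1, 1 − 0.90 + 0.60) = min(1, 0.70) = 0.70
θ ⊙ ((φ ⇒ ψ) ⇒ θ) = max(0, 0.60 + 0.70 − 1) = max(0, 0.30) = 0.30
θ ⊙ φ = max(0, 0.60 + 0.83 − 1) = max(0, 0.43) = 0.43
(θ ⊙ ((φ ⇒ ψ) ⇒ θ)) ⇒ (θ ⊙ φ) = min(1, 1 − 0.30 + 0.43) = min(1, 1.13) = 1.00
((θ ⊙ ((φ ⇒ ψ) ⇒ θ)) ⇒ (θ ⊙ φ)) ⇒ ψ = min(1, 1 − 1.00 + 0.73) = min(1, 0.73) = 0.73
¬¬ψ ⊙ (((θ ⊙ ((φ ⇒ ψ) ⇒ θ)) ⇒ (θ ⊙ φ)) ⇒ ψ) = max(0, 0.73 + 0.73 − 1) = max(0, 0.46) = 0.46
φ ⇒ (¬¬ψ ⊙ (((θ ⊙ ((φ ⇒ ψ) ⇒ θ)) ⇒ (θ ⊙ φ)) ⇒ ψ)) = min(1, 1 − 0.83 + 0.46) = min(1, 0.63) = 0.63

0.63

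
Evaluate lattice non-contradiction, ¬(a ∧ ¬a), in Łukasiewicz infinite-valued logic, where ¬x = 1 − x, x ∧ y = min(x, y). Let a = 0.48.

¬a = 1 − 0.48 = 0.52
a ∧ ¬a = min(0.48, 0.52) = 0.48
¬(a ∧ ¬a) = 1 − 0.48 = 0.52
(The value 0.52 < 1 shows this instance is not satisfied; not a Ł∞-tautology — its value is 1 − min(a, 1−a).)

0.52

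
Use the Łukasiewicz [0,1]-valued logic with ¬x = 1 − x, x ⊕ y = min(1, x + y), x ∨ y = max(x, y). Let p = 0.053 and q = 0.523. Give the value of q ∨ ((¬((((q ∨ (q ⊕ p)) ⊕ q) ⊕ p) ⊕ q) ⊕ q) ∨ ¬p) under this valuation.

q ⊕ p = min(1, 0.523 + 0.053) = min(1, 0.576) = 0.576
q ∨ (q ⊕ p) = max(0.523, 0.576) = 0.576
(q ∨ (q ⊕ p)) ⊕ q = min(1, 0.576 + 0.523) = min(1, 1.099) = 1.000
((q ∨ (q ⊕ p)) ⊕ q) ⊕ p = min(1, 1.000 + 0.053) = min(1, 1.053) = 1.000
(((q ∨ (q ⊕ p)) ⊕ q) ⊕ p) ⊕ q = min(1, 1.000 + 0.523) = min(1, 1.523) = 1.000
¬((((q ∨ (q ⊕ p)) ⊕ q) ⊕ p) ⊕ q) = 1 − 1.000 = 0.000
¬((((q ∨ (q ⊕ p)) ⊕ q) ⊕ p) ⊕ q) ⊕ q = min(1, 0.000 + 0.523) = min(1, 0.523) = 0.523
¬p = 1 − 0.053 = 0.947
(¬((((q ∨ (q ⊕ p)) ⊕ q) ⊕ p) ⊕ q) ⊕ q) ∨ ¬p = max(0.523, 0.947) = 0.947
q ∨ ((¬((((q ∨ (q ⊕ p)) ⊕ q) ⊕ p) ⊕ q) ⊕ q) ∨ ¬p) = max(0.523, 0.947) = 0.947

0.947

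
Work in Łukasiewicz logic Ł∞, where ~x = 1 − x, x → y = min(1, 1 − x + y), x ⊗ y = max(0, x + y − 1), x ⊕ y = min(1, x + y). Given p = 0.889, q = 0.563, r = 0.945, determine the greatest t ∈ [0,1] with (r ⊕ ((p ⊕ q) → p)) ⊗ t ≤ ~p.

0.111

p ⊕ q = min(1, 0.889 + 0.563) = min(1, 1.452) = 1.000
(p ⊕ q) → p = min(1, 1 − 1.000 + 0.889) = min(1, 0.889) = 0.889
r ⊕ ((p ⊕ q) → p) = min(1, 0.945 + 0.889) = min(1, 1.834) = 1.000
So the left factor is r ⊕ ((p ⊕ q) → p) = 1.000.
~p = 1 − 0.889 = 0.111
So the right-hand bound is ~p = 0.111.
The residuum of the Łukasiewicz t-norm gives the supremum: min(1, 1 − 1.000 + 0.111).
1 − 1.000 + 0.111 = 0.111, so t = min(1, 0.111) = 0.111.
Check: 1.000 ⊗ 0.111 = max(0, 0.111) = 0.111 ≤ 0.111.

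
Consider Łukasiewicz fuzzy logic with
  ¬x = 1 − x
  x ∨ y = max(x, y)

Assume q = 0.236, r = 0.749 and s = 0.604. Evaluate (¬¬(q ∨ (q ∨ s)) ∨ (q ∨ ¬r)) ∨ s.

0.604

q ∨ s = max(0.236, 0.604) = 0.604
q ∨ (q ∨ s) = max(0.236, 0.604) = 0.604
¬(q ∨ (q ∨ s)) = 1 − 0.604 = 0.396
¬¬(q ∨ (q ∨ s)) = 1 − 0.396 = 0.604
¬r = 1 − 0.749 = 0.251
q ∨ ¬r = max(0.236, 0.251) = 0.251
¬¬(q ∨ (q ∨ s)) ∨ (q ∨ ¬r) = max(0.604, 0.251) = 0.604
(¬¬(q ∨ (q ∨ s)) ∨ (q ∨ ¬r)) ∨ s = max(0.604, 0.604) = 0.604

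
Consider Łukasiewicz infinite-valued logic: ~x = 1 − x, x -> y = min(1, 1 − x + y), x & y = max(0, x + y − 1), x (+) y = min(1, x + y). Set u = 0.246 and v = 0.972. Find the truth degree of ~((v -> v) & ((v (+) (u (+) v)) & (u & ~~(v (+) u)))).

v -> v = min(1, 1 − 0.972 + 0.972) = min(1, 1.000) = 1.000
u (+) v = min(1, 0.246 + 0.972) = min(1, 1.218) = 1.000
v (+) (u (+) v) = min(1, 0.972 + 1.000) = min(1, 1.972) = 1.000
v (+) u = min(1, 0.972 + 0.246) = min(1, 1.218) = 1.000
~(v (+) u) = 1 − 1.000 = 0.000
~~(v (+) u) = 1 − 0.000 = 1.000
u & ~~(v (+) u) = max(0, 0.246 + 1.000 − 1) = max(0, 0.246) = 0.246
(v (+) (u (+) v)) & (u & ~~(v (+) u)) = max(0, 1.000 + 0.246 − 1) = max(0, 0.246) = 0.246
(v -> v) & ((v (+) (u (+) v)) & (u & ~~(v (+) u))) = max(0, 1.000 + 0.246 − 1) = max(0, 0.246) = 0.246
~((v -> v) & ((v (+) (u (+) v)) & (u & ~~(v (+) u)))) = 1 − 0.246 = 0.754

0.754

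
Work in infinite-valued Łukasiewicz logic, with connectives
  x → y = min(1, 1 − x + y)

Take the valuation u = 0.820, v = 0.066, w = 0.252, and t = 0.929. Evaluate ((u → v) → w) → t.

u → v = min(1, 1 − 0.820 + 0.066) = min(1, 0.246) = 0.246
(u → v) → w = min(1, 1 − 0.246 + 0.252) = min(1, 1.006) = 1.000
((u → v) → w) → t = min(1, 1 − 1.000 + 0.929) = min(1, 0.929) = 0.929

0.929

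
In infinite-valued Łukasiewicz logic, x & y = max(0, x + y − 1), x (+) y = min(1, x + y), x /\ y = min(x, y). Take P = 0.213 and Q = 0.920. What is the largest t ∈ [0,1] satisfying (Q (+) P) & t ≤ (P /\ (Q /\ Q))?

Q (+) P = min(1, 0.920 + 0.213) = min(1, 1.133) = 1.000
So the left factor is Q (+) P = 1.000.
Q /\ Q = min(0.920, 0.920) = 0.920
P /\ (Q /\ Q) = min(0.213, 0.920) = 0.213
So the right-hand bound is P /\ (Q /\ Q) = 0.213.
The residuum of the Łukasiewicz t-norm gives the supremum: min(1, 1 − 1.000 + 0.213).
1 − 1.000 + 0.213 = 0.213, so t = min(1, 0.213) = 0.213.
Check: 1.000 & 0.213 = max(0, 0.213) = 0.213 ≤ 0.213.

0.213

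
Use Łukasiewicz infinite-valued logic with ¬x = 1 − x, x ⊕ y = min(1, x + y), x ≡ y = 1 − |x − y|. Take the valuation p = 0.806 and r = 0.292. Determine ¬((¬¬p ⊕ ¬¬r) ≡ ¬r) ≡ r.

¬p = 1 − 0.806 = 0.194
¬¬p = 1 − 0.194 = 0.806
¬r = 1 − 0.292 = 0.708
¬¬r = 1 − 0.708 = 0.292
¬¬p ⊕ ¬¬r = min(1, 0.806 + 0.292) = min(1, 1.098) = 1.000
(¬¬p ⊕ ¬¬r) ≡ ¬r = 1 − |1.000 − 0.708| = 1 − 0.292 = 0.708
¬((¬¬p ⊕ ¬¬r) ≡ ¬r) = 1 − 0.708 = 0.292
¬((¬¬p ⊕ ¬¬r) ≡ ¬r) ≡ r = 1 − |0.292 − 0.292| = 1 − 0.000 = 1.000

1.000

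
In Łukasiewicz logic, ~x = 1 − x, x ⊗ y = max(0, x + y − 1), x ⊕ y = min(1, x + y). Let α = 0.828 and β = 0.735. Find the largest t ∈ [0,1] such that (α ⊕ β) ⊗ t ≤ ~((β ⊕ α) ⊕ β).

0.000

α ⊕ β = min(1, 0.828 + 0.735) = min(1, 1.563) = 1.000
So the left factor is α ⊕ β = 1.000.
β ⊕ α = min(1, 0.735 + 0.828) = min(1, 1.563) = 1.000
(β ⊕ α) ⊕ β = min(1, 1.000 + 0.735) = min(1, 1.735) = 1.000
~((β ⊕ α) ⊕ β) = 1 − 1.000 = 0.000
So the right-hand bound is ~((β ⊕ α) ⊕ β) = 0.000.
The residuum of the Łukasiewicz t-norm gives the supremum: min(1, 1 − 1.000 + 0.000).
1 − 1.000 + 0.000 = 0.000, so t = min(1, 0.000) = 0.000.
Check: 1.000 ⊗ 0.000 = max(0, 0.000) = 0.000 ≤ 0.000.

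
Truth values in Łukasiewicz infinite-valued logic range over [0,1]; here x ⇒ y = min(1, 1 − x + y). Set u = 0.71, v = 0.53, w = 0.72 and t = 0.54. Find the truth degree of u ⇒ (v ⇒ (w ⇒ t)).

w ⇒ t = min(1, 1 − 0.72 + 0.54) = min(1, 0.82) = 0.82
v ⇒ (w ⇒ t) = min(1, 1 − 0.53 + 0.82) = min(1, 1.29) = 1.00
u ⇒ (v ⇒ (w ⇒ t)) = min(1, 1 − 0.71 + 1.00) = min(1, 1.29) = 1.00

1.00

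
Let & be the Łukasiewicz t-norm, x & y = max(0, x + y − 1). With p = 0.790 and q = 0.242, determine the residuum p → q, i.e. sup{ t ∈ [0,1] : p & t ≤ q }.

The residuum of the Łukasiewicz t-norm gives the supremum: min(1, 1 − 0.790 + 0.242).
1 − 0.790 + 0.242 = 0.452, so t = min(1, 0.452) = 0.452.
Check: 0.790 & 0.452 = max(0, 0.242) = 0.242 ≤ 0.242.

0.452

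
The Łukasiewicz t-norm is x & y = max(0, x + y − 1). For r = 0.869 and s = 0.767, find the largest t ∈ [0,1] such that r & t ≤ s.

The residuum of the Łukasiewicz t-norm gives the supremum: min(1, 1 − 0.869 + 0.767).
1 − 0.869 + 0.767 = 0.898, so t = min(1, 0.898) = 0.898.
Check: 0.869 & 0.898 = max(0, 0.767) = 0.767 ≤ 0.767.

0.898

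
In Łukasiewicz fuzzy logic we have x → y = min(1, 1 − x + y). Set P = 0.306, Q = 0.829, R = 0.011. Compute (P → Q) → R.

P → Q = min(1, 1 − 0.306 + 0.829) = min(1, 1.523) = 1.000
(P → Q) → R = min(1, 1 − 1.000 + 0.011) = min(1, 0.011) = 0.011

0.011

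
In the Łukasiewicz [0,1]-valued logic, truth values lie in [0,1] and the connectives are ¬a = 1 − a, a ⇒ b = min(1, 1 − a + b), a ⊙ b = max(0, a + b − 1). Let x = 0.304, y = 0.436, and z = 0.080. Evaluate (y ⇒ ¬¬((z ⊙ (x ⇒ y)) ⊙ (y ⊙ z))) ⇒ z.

0.516

x ⇒ y = min(1, 1 − 0.304 + 0.436) = min(1, 1.132) = 1.000
z ⊙ (x ⇒ y) = max(0, 0.080 + 1.000 − 1) = max(0, 0.080) = 0.080
y ⊙ z = max(0, 0.436 + 0.080 − 1) = max(0, -0.484) = 0.000
(z ⊙ (x ⇒ y)) ⊙ (y ⊙ z) = max(0, 0.080 + 0.000 − 1) = max(0, -0.920) = 0.000
¬((z ⊙ (x ⇒ y)) ⊙ (y ⊙ z)) = 1 − 0.000 = 1.000
¬¬((z ⊙ (x ⇒ y)) ⊙ (y ⊙ z)) = 1 − 1.000 = 0.000
y ⇒ ¬¬((z ⊙ (x ⇒ y)) ⊙ (y ⊙ z)) = min(1, 1 − 0.436 + 0.000) = min(1, 0.564) = 0.564
(y ⇒ ¬¬((z ⊙ (x ⇒ y)) ⊙ (y ⊙ z))) ⇒ z = min(1, 1 − 0.564 + 0.080) = min(1, 0.516) = 0.516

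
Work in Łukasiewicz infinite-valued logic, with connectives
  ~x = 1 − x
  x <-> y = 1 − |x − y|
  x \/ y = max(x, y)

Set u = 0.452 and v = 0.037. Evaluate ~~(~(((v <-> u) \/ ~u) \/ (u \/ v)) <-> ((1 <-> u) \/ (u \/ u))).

0.963

v <-> u = 1 − |0.037 − 0.452| = 1 − 0.415 = 0.585
~u = 1 − 0.452 = 0.548
(v <-> u) \/ ~u = max(0.585, 0.548) = 0.585
u \/ v = max(0.452, 0.037) = 0.452
((v <-> u) \/ ~u) \/ (u \/ v) = max(0.585, 0.452) = 0.585
~(((v <-> u) \/ ~u) \/ (u \/ v)) = 1 − 0.585 = 0.415
1 <-> u = 1 − |1.000 − 0.452| = 1 − 0.548 = 0.452
u \/ u = max(0.452, 0.452) = 0.452
(1 <-> u) \/ (u \/ u) = max(0.452, 0.452) = 0.452
~(((v <-> u) \/ ~u) \/ (u \/ v)) <-> ((1 <-> u) \/ (u \/ u)) = 1 − |0.415 − 0.452| = 1 − 0.037 = 0.963
~(~(((v <-> u) \/ ~u) \/ (u \/ v)) <-> ((1 <-> u) \/ (u \/ u))) = 1 − 0.963 = 0.037
~~(~(((v <-> u) \/ ~u) \/ (u \/ v)) <-> ((1 <-> u) \/ (u \/ u))) = 1 − 0.037 = 0.963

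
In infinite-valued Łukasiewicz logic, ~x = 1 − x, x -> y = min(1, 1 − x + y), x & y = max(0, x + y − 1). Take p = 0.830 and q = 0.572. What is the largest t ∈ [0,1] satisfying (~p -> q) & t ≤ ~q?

~p = 1 − 0.830 = 0.170
~p -> q = min(1, 1 − 0.170 + 0.572) = min(1, 1.402) = 1.000
So the left factor is ~p -> q = 1.000.
~q = 1 − 0.572 = 0.428
So the right-hand bound is ~q = 0.428.
The residuum of the Łukasiewicz t-norm gives the supremum: min(1, 1 − 1.000 + 0.428).
1 − 1.000 + 0.428 = 0.428, so t = min(1, 0.428) = 0.428.
Check: 1.000 & 0.428 = max(0, 0.428) = 0.428 ≤ 0.428.

0.428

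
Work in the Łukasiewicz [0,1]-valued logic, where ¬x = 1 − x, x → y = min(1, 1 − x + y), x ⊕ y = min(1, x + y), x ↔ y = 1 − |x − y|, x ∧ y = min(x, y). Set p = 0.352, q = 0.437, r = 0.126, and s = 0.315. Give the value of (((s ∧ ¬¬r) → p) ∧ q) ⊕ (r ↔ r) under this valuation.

1.000

¬r = 1 − 0.126 = 0.874
¬¬r = 1 − 0.874 = 0.126
s ∧ ¬¬r = min(0.315, 0.126) = 0.126
(s ∧ ¬¬r) → p = min(1, 1 − 0.126 + 0.352) = min(1, 1.226) = 1.000
((s ∧ ¬¬r) → p) ∧ q = min(1.000, 0.437) = 0.437
r ↔ r = 1 − |0.126 − 0.126| = 1 − 0.000 = 1.000
(((s ∧ ¬¬r) → p) ∧ q) ⊕ (r ↔ r) = min(1, 0.437 + 1.000) = min(1, 1.437) = 1.000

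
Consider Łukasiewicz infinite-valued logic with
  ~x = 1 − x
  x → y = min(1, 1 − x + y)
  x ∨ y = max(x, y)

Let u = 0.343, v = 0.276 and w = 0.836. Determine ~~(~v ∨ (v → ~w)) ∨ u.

0.888

~v = 1 − 0.276 = 0.724
~w = 1 − 0.836 = 0.164
v → ~w = min(1, 1 − 0.276 + 0.164) = min(1, 0.888) = 0.888
~v ∨ (v → ~w) = max(0.724, 0.888) = 0.888
~(~v ∨ (v → ~w)) = 1 − 0.888 = 0.112
~~(~v ∨ (v → ~w)) = 1 − 0.112 = 0.888
~~(~v ∨ (v → ~w)) ∨ u = max(0.888, 0.343) = 0.888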